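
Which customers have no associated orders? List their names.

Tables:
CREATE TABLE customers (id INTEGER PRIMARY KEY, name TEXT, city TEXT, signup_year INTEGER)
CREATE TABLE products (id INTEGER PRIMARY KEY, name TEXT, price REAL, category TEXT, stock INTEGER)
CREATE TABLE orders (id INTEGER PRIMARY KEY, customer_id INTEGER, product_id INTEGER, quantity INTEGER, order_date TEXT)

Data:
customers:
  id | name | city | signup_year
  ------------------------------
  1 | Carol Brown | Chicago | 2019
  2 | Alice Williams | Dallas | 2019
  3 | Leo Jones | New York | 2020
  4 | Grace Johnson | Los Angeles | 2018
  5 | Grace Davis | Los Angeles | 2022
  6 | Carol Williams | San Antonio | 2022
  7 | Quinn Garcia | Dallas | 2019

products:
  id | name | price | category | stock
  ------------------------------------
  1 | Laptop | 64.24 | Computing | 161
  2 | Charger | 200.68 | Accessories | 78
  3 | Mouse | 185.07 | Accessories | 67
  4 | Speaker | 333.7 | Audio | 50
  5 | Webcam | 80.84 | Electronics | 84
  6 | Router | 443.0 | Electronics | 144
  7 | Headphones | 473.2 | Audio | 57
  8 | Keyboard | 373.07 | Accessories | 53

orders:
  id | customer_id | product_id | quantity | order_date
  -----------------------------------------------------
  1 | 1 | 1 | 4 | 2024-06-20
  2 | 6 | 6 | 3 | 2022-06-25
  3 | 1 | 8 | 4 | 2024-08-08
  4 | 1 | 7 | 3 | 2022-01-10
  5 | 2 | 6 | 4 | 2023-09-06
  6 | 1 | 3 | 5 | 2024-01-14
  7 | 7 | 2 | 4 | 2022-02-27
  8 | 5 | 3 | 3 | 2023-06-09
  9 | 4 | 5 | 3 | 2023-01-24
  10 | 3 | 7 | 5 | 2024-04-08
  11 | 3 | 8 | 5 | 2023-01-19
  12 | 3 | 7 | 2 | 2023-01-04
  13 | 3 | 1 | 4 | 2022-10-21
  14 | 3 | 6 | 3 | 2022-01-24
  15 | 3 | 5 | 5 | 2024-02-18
SELECT p.name FROM customers p LEFT JOIN orders c ON c.customer_id = p.id WHERE c.id IS NULL

Execution result:
(no rows)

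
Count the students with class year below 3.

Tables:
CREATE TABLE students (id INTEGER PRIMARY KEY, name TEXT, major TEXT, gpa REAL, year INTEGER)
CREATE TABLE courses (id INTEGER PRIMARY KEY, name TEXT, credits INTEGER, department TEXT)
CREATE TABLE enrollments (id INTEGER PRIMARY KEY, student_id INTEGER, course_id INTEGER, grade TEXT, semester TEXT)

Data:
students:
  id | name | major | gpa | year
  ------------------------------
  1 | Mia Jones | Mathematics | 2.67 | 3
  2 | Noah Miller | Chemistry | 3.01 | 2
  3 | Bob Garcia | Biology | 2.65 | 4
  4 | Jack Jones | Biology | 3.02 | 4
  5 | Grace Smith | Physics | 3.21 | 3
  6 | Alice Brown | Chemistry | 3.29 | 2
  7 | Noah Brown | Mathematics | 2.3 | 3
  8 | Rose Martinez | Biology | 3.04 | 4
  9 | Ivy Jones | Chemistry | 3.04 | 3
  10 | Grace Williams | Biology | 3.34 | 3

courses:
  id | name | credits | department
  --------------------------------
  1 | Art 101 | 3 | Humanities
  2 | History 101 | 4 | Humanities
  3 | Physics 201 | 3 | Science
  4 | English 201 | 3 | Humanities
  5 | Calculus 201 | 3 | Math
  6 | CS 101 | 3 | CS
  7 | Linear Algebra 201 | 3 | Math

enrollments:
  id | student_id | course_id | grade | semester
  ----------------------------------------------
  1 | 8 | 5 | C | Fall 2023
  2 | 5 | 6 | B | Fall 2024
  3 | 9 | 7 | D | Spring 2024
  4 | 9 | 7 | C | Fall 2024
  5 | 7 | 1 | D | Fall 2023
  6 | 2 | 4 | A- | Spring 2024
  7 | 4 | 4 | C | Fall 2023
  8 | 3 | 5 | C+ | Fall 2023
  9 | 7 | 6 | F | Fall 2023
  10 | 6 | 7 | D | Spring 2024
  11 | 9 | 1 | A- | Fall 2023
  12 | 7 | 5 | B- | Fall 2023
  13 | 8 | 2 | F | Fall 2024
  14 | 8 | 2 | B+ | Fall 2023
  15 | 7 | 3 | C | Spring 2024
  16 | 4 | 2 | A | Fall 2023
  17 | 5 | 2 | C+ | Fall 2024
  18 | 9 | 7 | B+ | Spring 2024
SELECT COUNT(*) FROM students WHERE year < 3

Execution result:
2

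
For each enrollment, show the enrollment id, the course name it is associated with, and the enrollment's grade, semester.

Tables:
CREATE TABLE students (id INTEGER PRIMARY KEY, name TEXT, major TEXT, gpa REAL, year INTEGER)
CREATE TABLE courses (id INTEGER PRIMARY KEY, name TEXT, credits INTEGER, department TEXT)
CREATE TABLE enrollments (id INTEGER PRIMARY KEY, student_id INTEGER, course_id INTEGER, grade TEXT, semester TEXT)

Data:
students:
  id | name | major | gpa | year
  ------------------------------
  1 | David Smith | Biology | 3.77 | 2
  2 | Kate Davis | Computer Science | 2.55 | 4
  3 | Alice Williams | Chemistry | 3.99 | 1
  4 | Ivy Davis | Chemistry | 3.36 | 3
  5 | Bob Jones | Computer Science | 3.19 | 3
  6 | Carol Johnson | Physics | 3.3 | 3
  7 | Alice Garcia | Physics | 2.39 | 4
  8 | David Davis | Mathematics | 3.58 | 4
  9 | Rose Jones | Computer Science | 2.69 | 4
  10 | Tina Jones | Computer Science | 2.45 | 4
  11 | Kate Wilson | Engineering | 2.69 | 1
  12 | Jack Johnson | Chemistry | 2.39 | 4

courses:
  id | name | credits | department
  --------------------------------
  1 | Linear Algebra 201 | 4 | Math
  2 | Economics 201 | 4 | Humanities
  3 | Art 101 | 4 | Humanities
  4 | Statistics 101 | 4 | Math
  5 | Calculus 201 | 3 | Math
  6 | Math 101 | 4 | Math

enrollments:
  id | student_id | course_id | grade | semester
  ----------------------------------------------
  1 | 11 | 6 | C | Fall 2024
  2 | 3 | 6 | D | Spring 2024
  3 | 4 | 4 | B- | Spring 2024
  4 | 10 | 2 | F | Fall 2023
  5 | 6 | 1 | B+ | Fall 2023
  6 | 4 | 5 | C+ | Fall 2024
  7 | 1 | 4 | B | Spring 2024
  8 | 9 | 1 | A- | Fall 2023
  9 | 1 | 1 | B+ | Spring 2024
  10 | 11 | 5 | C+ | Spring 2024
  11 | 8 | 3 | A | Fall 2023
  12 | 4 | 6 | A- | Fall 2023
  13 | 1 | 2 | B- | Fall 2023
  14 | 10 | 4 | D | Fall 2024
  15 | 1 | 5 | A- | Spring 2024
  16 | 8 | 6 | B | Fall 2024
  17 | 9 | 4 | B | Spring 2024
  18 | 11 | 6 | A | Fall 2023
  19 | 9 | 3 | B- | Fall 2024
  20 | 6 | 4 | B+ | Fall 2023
SELECT c.id, p.name AS course, c.grade, c.semester FROM enrollments c JOIN courses p ON c.course_id = p.id

Execution result:
id | course | grade | semester
1 | Math 101 | C | Fall 2024
2 | Math 101 | D | Spring 2024
3 | Statistics 101 | B- | Spring 2024
4 | Economics 201 | F | Fall 2023
5 | Linear Algebra 201 | B+ | Fall 2023
6 | Calculus 201 | C+ | Fall 2024
7 | Statistics 101 | B | Spring 2024
8 | Linear Algebra 201 | A- | Fall 2023
9 | Linear Algebra 201 | B+ | Spring 2024
10 | Calculus 201 | C+ | Spring 2024
11 | Art 101 | A | Fall 2023
12 | Math 101 | A- | Fall 2023
13 | Economics 201 | B- | Fall 2023
14 | Statistics 101 | D | Fall 2024
15 | Calculus 201 | A- | Spring 2024
16 | Math 101 | B | Fall 2024
17 | Statistics 101 | B | Spring 2024
18 | Math 101 | A | Fall 2023
19 | Art 101 | B- | Fall 2024
20 | Statistics 101 | B+ | Fall 2023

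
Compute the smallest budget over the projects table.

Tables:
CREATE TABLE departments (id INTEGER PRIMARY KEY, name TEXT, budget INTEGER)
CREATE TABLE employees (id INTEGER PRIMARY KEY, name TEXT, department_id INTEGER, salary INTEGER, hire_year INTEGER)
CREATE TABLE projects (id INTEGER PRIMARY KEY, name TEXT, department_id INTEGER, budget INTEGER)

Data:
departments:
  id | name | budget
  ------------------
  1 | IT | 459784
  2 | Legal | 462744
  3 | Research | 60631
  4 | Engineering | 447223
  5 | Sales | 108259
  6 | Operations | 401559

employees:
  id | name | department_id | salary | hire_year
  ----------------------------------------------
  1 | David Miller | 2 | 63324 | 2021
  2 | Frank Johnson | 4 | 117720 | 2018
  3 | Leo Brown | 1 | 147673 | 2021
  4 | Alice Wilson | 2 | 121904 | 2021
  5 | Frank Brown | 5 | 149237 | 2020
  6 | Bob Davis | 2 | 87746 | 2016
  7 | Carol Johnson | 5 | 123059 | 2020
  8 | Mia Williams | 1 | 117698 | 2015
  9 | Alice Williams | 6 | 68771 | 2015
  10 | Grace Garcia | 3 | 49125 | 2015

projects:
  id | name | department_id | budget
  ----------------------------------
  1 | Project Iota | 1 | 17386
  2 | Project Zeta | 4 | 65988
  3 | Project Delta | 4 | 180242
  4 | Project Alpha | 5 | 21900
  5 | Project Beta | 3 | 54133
SELECT MIN(budget) FROM projects

Execution result:
17386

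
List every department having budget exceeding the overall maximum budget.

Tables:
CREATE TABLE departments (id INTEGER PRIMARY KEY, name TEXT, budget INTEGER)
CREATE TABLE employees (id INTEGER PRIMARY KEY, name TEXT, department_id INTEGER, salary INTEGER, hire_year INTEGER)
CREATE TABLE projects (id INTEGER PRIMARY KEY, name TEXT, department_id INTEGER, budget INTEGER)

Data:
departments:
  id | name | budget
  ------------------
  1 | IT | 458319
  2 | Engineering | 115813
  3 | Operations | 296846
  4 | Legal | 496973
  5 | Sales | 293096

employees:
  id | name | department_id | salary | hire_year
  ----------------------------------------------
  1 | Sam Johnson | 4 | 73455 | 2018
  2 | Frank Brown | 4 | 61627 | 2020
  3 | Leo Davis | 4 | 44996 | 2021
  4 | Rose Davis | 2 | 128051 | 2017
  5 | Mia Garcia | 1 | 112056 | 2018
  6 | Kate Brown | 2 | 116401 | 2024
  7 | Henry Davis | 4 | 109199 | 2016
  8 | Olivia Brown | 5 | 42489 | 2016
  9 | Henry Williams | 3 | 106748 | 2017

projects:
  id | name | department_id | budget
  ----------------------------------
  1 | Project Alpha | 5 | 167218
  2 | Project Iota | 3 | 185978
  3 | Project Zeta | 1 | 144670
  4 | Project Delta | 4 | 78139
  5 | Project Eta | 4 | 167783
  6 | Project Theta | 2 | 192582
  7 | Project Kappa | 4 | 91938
SELECT name, budget FROM departments WHERE budget > (SELECT MAX(budget) FROM departments)

Execution result:
(no rows)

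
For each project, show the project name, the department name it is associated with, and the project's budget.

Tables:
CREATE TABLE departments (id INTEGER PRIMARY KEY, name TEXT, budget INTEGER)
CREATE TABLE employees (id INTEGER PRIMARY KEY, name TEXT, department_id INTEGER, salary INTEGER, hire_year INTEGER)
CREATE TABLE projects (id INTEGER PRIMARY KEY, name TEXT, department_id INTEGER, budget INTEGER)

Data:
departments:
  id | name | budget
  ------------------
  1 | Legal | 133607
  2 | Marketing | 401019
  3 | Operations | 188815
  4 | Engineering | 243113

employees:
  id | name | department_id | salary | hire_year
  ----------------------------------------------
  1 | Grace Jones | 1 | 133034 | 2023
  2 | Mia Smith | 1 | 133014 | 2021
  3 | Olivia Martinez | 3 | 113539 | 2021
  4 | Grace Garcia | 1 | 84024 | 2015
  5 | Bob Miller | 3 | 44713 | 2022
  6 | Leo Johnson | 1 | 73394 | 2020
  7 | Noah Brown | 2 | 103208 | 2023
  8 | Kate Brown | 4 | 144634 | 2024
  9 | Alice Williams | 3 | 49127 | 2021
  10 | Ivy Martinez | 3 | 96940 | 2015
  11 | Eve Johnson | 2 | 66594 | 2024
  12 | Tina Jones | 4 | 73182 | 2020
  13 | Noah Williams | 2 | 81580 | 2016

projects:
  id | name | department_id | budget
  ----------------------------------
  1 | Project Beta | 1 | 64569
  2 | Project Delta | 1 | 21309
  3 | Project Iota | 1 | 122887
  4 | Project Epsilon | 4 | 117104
SELECT c.name, p.name AS department, c.budget FROM projects c JOIN departments p ON c.department_id = p.id

Execution result:
name | department | budget
Project Beta | Legal | 64569
Project Delta | Legal | 21309
Project Iota | Legal | 122887
Project Epsilon | Engineering | 117104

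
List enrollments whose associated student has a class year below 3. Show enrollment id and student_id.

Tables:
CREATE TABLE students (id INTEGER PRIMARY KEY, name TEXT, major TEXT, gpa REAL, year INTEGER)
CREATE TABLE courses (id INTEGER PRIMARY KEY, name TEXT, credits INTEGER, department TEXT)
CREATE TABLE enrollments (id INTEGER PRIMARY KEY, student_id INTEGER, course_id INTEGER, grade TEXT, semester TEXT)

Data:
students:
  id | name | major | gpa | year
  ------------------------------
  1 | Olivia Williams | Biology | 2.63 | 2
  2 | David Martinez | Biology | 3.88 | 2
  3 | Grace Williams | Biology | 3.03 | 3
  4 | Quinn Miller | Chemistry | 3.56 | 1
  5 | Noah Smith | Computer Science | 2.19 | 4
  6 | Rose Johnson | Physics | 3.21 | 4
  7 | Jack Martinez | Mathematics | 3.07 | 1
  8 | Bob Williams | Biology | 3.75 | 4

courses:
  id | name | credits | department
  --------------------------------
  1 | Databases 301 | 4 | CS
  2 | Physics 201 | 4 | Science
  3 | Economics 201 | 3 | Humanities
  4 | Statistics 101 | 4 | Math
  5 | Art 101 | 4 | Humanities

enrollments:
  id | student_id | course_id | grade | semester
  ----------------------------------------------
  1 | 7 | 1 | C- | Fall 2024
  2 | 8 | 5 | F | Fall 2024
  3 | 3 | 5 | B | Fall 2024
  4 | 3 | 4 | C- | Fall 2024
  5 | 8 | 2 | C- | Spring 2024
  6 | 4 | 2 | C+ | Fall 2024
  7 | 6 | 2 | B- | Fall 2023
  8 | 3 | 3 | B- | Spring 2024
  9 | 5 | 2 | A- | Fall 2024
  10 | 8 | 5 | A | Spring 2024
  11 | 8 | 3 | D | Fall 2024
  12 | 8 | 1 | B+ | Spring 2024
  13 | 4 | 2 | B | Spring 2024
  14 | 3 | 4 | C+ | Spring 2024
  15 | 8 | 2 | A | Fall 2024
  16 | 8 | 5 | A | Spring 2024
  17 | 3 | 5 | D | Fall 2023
SELECT id, student_id FROM enrollments WHERE student_id IN (SELECT id FROM students WHERE year < 3)

Execution result:
id | student_id
1 | 7
6 | 4
13 | 4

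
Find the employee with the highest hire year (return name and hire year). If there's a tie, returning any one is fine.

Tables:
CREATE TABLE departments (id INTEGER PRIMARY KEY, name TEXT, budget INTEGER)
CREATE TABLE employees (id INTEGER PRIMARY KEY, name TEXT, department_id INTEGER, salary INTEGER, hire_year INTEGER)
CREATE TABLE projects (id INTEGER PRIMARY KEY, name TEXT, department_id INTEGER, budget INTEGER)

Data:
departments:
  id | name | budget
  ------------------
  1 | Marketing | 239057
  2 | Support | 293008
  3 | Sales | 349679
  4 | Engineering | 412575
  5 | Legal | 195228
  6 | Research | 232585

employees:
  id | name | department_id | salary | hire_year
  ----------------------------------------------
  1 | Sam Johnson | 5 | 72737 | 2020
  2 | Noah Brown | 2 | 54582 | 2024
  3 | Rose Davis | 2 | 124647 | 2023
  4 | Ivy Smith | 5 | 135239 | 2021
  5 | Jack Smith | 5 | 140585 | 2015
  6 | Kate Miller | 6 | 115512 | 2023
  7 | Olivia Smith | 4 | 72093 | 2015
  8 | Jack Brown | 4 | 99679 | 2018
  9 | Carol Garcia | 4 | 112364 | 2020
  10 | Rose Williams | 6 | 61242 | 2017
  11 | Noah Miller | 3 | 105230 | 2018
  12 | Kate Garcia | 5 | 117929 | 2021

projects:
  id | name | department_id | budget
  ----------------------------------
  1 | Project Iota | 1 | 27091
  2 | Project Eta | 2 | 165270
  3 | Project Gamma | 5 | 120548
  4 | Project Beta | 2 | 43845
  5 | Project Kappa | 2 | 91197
SELECT name, hire_year FROM employees ORDER BY hire_year DESC LIMIT 1

Execution result:
name | hire_year
Noah Brown | 2024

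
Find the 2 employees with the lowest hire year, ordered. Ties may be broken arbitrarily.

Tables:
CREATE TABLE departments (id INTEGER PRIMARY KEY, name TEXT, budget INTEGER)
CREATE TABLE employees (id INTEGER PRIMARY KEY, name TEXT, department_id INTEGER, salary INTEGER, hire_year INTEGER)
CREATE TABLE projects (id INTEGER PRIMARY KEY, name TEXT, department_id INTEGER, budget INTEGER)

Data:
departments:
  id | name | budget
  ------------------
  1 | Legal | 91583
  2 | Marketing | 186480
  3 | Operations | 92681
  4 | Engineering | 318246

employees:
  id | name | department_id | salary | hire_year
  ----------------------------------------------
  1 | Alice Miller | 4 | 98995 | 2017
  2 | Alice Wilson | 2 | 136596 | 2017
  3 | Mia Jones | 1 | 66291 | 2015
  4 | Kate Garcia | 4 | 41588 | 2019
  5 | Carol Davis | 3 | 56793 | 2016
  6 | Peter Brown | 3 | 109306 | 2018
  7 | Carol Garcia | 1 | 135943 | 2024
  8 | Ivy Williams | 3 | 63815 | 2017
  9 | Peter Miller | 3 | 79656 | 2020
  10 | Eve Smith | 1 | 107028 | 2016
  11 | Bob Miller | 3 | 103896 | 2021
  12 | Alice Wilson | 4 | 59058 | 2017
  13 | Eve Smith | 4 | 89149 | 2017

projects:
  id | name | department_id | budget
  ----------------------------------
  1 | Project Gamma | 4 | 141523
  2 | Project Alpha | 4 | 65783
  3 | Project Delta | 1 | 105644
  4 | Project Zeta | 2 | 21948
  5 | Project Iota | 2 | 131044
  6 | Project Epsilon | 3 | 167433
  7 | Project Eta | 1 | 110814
SELECT name, hire_year FROM employees ORDER BY hire_year ASC LIMIT 2

Execution result:
name | hire_year
Mia Jones | 2015
Carol Davis | 2016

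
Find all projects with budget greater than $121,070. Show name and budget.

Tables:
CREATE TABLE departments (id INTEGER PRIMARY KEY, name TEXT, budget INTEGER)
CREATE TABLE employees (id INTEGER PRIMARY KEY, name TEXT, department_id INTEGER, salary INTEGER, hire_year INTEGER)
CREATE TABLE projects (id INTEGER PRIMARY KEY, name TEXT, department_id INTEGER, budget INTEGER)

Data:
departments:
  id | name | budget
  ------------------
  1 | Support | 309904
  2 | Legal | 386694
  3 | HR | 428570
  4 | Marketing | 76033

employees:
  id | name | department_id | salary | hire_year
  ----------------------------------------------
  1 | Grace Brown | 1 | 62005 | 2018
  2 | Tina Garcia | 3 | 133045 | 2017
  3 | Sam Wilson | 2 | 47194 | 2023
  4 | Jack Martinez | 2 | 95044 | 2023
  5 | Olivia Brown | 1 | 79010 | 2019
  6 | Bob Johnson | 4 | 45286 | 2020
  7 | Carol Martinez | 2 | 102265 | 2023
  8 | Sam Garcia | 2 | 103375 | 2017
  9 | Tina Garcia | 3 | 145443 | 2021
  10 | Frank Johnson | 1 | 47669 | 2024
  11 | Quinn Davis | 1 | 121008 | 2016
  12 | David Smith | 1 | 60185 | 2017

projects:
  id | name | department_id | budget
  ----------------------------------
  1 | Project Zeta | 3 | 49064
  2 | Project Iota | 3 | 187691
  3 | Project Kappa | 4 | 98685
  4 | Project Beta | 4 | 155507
SELECT name, budget FROM projects WHERE budget > 121070

Execution result:
name | budget
Project Iota | 187691
Project Beta | 155507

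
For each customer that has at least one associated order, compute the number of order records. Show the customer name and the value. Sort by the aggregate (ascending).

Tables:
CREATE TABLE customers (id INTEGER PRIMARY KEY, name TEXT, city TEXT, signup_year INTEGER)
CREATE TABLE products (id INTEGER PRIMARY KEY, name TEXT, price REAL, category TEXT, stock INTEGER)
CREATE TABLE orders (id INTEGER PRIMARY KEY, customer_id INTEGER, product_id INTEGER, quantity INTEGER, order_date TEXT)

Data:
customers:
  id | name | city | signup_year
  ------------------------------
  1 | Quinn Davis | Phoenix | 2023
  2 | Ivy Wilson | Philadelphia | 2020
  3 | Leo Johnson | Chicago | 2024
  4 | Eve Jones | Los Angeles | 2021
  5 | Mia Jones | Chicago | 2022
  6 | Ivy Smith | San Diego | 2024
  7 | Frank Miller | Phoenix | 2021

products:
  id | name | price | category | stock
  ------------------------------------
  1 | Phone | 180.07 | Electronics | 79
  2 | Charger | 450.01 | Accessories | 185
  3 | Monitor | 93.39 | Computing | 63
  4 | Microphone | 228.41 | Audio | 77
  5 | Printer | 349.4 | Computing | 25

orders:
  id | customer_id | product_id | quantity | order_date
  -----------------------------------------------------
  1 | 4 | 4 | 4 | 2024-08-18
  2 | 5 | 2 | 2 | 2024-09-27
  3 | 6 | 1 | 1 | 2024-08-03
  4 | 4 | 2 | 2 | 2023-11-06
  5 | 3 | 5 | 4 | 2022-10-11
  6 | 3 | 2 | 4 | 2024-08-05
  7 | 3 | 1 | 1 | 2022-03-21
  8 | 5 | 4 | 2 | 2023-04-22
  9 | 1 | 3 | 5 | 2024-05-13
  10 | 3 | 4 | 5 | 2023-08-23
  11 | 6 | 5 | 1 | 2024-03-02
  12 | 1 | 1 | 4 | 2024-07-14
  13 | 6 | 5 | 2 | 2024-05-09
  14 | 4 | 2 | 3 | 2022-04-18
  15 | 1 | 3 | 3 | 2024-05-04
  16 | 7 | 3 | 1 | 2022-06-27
SELECT p.name, COUNT(*) AS n FROM orders c JOIN customers p ON c.customer_id = p.id GROUP BY p.id, p.name ORDER BY n ASC

Execution result:
name | n
Frank Miller | 1
Mia Jones | 2
Quinn Davis | 3
Eve Jones | 3
Ivy Smith | 3
Leo Johnson | 4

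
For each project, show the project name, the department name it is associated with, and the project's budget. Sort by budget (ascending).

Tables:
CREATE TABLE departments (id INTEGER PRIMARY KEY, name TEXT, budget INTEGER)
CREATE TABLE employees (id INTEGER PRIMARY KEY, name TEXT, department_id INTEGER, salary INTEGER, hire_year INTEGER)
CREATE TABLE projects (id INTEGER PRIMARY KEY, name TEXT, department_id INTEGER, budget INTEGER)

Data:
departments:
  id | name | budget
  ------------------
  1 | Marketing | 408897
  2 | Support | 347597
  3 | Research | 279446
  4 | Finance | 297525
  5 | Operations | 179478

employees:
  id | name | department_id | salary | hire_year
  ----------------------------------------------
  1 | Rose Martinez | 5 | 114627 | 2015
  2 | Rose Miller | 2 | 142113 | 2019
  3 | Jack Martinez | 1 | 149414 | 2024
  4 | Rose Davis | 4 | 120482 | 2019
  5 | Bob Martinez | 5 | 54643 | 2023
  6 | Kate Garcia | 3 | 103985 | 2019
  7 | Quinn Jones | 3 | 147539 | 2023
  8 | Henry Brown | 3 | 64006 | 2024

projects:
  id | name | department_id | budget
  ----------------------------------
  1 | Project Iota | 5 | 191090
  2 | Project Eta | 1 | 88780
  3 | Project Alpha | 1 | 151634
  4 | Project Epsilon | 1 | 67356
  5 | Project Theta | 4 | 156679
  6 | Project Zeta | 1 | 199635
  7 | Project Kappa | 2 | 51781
SELECT c.name, p.name AS department, c.budget FROM projects c JOIN departments p ON c.department_id = p.id ORDER BY c.budget ASC

Execution result:
name | department | budget
Project Kappa | Support | 51781
Project Epsilon | Marketing | 67356
Project Eta | Marketing | 88780
Project Alpha | Marketing | 151634
Project Theta | Finance | 156679
Project Iota | Operations | 191090
Project Zeta | Marketing | 199635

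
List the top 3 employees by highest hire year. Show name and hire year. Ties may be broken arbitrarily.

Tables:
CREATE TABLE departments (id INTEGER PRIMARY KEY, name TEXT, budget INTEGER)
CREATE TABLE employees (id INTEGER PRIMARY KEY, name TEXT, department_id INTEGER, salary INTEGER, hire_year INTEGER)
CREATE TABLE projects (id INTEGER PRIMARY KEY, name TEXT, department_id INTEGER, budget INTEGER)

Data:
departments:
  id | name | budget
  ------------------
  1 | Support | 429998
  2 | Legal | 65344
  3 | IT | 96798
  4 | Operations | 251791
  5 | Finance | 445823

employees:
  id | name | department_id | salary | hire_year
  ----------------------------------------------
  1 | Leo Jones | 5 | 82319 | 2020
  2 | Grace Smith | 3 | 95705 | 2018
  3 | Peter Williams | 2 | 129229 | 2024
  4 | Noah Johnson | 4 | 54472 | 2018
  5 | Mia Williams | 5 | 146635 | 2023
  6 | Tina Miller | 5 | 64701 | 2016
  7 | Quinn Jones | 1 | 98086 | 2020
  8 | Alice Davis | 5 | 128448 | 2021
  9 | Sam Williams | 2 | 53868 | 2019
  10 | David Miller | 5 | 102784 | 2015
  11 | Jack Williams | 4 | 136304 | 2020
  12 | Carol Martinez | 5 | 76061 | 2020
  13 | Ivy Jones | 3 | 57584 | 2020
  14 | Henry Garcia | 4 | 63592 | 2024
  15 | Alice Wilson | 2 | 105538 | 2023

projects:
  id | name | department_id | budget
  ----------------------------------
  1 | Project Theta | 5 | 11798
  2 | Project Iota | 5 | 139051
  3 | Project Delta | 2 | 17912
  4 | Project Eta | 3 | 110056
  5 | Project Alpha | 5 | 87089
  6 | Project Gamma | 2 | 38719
SELECT name, hire_year FROM employees ORDER BY hire_year DESC LIMIT 3

Execution result:
name | hire_year
Peter Williams | 2024
Henry Garcia | 2024
Mia Williams | 2023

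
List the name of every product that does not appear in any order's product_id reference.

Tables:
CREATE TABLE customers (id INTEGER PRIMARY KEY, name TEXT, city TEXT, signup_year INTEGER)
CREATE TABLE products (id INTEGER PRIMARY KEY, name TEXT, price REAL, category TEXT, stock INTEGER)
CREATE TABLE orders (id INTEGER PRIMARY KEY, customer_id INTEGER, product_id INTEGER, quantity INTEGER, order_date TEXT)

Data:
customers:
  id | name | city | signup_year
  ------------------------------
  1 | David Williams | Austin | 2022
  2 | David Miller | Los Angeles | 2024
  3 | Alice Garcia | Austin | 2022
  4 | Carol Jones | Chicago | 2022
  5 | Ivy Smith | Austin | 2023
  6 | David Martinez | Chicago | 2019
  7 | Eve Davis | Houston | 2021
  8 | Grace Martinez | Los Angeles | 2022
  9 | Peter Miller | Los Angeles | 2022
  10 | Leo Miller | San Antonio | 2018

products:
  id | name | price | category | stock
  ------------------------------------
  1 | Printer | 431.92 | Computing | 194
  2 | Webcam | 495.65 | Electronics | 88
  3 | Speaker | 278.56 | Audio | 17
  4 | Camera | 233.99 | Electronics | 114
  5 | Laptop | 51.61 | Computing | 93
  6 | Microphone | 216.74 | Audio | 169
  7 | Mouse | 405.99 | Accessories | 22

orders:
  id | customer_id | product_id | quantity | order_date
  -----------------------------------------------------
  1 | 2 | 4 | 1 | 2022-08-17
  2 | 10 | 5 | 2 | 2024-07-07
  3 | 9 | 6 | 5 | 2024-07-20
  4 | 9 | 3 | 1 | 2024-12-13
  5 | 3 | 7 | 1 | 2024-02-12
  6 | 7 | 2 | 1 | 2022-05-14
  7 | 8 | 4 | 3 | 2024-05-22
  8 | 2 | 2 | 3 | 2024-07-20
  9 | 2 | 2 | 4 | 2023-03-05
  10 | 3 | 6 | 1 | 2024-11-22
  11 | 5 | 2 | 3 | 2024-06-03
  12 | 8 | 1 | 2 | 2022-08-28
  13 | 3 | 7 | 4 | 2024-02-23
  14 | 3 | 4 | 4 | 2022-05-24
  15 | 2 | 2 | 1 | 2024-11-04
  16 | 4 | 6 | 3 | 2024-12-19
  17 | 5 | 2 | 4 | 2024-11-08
SELECT p.name FROM products p LEFT JOIN orders c ON c.product_id = p.id WHERE c.id IS NULL

Execution result:
(no rows)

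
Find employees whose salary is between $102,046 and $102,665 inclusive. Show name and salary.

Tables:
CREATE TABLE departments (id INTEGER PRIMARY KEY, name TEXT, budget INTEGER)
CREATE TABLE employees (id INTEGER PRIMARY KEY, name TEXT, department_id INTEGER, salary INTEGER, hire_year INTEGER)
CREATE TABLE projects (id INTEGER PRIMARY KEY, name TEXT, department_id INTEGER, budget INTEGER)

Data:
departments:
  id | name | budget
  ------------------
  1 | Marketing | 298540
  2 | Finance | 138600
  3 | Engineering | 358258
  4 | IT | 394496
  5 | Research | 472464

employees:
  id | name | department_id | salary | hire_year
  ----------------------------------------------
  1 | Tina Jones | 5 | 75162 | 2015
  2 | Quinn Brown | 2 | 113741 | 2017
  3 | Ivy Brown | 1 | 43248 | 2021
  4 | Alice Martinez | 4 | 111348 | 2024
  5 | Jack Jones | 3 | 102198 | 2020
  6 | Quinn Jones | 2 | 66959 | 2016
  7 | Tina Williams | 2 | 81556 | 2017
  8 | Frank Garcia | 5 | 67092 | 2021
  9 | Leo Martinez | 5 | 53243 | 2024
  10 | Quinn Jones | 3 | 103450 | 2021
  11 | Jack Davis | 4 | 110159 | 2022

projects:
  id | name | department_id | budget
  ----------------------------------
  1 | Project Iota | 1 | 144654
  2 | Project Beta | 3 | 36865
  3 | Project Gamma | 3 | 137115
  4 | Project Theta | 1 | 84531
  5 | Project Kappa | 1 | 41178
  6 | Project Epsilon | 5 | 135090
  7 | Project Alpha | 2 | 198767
SELECT name, salary FROM employees WHERE salary BETWEEN 102046 AND 102665

Execution result:
name | salary
Jack Jones | 102198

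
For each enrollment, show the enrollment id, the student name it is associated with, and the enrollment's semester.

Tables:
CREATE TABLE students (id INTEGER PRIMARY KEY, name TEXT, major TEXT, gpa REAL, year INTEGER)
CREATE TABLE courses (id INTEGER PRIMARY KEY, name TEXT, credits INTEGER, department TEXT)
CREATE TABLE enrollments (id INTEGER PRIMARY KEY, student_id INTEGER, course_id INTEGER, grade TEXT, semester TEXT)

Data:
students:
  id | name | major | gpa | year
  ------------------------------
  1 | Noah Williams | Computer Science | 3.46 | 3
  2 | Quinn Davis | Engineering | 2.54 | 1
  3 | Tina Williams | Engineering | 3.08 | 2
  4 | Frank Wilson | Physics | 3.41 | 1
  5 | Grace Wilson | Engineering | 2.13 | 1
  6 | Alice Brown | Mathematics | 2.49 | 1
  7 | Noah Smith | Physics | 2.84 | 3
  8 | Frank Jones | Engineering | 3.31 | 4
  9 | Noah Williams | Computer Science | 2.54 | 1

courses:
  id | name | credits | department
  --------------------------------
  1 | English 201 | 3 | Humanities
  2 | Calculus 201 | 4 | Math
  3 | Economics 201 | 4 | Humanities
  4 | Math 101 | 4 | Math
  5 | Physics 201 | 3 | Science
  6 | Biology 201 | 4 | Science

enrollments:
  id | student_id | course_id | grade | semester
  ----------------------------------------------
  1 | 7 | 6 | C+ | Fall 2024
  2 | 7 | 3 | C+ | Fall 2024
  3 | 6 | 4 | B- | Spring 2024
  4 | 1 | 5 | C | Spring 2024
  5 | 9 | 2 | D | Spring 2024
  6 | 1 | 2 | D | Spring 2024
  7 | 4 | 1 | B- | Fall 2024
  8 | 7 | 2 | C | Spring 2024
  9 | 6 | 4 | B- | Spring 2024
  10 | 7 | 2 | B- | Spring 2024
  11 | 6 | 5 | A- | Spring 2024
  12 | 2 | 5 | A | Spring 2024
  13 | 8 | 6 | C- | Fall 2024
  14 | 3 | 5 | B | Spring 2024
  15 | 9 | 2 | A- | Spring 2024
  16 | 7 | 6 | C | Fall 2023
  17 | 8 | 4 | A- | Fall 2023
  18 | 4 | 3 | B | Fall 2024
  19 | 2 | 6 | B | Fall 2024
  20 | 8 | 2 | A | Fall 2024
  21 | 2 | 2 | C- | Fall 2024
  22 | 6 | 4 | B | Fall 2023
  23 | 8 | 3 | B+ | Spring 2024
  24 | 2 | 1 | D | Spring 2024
SELECT c.id, p.name AS student, c.semester FROM enrollments c JOIN students p ON c.student_id = p.id

Execution result:
id | student | semester
1 | Noah Smith | Fall 2024
2 | Noah Smith | Fall 2024
3 | Alice Brown | Spring 2024
4 | Noah Williams | Spring 2024
5 | Noah Williams | Spring 2024
6 | Noah Williams | Spring 2024
7 | Frank Wilson | Fall 2024
8 | Noah Smith | Spring 2024
9 | Alice Brown | Spring 2024
10 | Noah Smith | Spring 2024
11 | Alice Brown | Spring 2024
12 | Quinn Davis | Spring 2024
13 | Frank Jones | Fall 2024
14 | Tina Williams | Spring 2024
15 | Noah Williams | Spring 2024
16 | Noah Smith | Fall 2023
17 | Frank Jones | Fall 2023
18 | Frank Wilson | Fall 2024
19 | Quinn Davis | Fall 2024
20 | Frank Jones | Fall 2024
21 | Quinn Davis | Fall 2024
22 | Alice Brown | Fall 2023
23 | Frank Jones | Spring 2024
24 | Quinn Davis | Spring 2024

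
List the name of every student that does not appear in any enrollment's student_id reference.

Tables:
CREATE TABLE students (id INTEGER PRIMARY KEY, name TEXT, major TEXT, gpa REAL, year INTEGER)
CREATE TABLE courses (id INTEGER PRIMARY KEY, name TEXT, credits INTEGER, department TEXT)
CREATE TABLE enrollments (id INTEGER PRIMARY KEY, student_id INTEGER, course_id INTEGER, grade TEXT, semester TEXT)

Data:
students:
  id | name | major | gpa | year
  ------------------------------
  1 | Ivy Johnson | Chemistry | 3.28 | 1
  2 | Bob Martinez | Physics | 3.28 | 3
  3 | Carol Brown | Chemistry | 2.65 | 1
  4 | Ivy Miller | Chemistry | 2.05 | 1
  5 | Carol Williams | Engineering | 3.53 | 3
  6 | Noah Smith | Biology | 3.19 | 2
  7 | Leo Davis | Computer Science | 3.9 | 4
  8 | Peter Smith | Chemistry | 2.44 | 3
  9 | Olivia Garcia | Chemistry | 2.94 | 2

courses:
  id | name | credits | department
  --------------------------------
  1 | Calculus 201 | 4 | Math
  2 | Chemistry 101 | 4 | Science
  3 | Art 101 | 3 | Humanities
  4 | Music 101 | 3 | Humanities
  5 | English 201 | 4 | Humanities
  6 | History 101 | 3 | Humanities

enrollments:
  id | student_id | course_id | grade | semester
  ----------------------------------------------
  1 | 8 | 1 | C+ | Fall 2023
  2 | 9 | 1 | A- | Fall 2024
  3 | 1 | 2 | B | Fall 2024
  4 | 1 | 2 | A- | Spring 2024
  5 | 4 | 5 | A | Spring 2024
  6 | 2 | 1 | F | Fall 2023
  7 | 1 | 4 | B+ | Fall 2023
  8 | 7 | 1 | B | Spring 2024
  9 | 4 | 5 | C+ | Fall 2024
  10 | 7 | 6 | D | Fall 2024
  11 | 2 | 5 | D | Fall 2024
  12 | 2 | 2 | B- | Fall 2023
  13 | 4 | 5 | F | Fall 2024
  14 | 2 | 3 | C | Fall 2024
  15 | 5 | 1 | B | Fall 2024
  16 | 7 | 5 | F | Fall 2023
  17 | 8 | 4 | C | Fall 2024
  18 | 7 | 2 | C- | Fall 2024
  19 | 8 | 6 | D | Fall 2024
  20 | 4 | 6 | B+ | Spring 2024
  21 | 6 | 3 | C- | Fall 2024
SELECT p.name FROM students p LEFT JOIN enrollments c ON c.student_id = p.id WHERE c.id IS NULL

Execution result:
Carol Brown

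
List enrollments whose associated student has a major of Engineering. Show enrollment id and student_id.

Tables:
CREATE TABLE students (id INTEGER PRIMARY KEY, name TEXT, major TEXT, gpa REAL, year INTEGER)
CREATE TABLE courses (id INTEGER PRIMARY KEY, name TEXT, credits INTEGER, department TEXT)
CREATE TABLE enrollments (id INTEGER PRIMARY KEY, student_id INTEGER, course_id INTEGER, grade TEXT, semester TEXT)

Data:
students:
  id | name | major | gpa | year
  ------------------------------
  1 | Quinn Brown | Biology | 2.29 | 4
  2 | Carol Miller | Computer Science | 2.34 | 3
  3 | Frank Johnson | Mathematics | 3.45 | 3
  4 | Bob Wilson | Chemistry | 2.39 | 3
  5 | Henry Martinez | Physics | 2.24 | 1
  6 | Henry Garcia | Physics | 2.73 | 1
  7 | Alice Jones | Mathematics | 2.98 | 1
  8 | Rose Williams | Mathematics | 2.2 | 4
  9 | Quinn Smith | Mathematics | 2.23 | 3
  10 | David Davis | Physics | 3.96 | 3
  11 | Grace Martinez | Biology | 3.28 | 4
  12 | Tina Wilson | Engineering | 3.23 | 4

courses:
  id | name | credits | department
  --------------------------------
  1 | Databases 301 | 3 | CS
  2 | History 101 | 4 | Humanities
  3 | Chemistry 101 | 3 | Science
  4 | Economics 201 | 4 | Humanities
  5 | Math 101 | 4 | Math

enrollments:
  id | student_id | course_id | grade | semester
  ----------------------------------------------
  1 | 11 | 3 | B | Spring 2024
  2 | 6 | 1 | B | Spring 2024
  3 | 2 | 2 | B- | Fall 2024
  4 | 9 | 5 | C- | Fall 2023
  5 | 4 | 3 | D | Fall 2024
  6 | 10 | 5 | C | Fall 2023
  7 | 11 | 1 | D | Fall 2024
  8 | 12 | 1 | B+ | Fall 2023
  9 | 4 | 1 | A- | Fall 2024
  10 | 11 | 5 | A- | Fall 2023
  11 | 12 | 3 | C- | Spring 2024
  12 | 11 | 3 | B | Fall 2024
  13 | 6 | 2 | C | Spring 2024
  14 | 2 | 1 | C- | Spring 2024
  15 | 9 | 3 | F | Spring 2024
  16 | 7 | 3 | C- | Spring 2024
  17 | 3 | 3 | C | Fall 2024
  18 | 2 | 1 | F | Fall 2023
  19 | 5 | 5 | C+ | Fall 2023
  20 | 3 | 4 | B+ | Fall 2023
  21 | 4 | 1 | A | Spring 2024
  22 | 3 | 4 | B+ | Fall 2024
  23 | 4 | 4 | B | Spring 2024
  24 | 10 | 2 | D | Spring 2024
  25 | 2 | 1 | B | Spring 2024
SELECT id, student_id FROM enrollments WHERE student_id IN (SELECT id FROM students WHERE major = 'Engineering')

Execution result:
id | student_id
8 | 12
11 | 12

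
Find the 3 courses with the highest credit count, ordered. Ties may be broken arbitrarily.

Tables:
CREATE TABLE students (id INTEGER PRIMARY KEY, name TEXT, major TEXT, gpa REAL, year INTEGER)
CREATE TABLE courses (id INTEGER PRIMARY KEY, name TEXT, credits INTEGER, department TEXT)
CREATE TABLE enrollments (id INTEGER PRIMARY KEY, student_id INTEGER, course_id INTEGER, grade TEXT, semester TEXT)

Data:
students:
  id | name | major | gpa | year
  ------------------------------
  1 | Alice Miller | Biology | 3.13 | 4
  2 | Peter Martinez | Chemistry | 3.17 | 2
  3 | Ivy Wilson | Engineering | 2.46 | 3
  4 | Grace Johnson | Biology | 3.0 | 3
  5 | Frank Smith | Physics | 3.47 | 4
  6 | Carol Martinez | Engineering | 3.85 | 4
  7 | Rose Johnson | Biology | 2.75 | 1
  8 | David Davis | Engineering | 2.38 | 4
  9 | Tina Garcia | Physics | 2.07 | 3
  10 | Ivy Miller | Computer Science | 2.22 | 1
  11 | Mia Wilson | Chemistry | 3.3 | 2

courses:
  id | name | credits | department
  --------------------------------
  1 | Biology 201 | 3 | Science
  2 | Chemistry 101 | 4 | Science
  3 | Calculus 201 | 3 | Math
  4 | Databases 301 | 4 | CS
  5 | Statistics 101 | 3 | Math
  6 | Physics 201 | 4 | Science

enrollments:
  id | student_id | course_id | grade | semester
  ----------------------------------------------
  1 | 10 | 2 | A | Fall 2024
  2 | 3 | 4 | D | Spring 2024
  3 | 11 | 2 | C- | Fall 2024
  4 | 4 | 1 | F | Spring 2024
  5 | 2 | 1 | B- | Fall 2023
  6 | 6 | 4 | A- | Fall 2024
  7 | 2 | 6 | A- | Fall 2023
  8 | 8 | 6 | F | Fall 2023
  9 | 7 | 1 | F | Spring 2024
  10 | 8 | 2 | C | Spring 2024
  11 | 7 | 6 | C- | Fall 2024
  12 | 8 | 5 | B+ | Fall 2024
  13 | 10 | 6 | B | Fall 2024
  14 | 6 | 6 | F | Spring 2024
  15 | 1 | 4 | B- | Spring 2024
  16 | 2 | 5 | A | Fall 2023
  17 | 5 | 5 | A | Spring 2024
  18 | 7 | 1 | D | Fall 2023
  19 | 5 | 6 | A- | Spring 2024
SELECT name, credits FROM courses ORDER BY credits DESC LIMIT 3

Execution result:
name | credits
Chemistry 101 | 4
Databases 301 | 4
Physics 201 | 4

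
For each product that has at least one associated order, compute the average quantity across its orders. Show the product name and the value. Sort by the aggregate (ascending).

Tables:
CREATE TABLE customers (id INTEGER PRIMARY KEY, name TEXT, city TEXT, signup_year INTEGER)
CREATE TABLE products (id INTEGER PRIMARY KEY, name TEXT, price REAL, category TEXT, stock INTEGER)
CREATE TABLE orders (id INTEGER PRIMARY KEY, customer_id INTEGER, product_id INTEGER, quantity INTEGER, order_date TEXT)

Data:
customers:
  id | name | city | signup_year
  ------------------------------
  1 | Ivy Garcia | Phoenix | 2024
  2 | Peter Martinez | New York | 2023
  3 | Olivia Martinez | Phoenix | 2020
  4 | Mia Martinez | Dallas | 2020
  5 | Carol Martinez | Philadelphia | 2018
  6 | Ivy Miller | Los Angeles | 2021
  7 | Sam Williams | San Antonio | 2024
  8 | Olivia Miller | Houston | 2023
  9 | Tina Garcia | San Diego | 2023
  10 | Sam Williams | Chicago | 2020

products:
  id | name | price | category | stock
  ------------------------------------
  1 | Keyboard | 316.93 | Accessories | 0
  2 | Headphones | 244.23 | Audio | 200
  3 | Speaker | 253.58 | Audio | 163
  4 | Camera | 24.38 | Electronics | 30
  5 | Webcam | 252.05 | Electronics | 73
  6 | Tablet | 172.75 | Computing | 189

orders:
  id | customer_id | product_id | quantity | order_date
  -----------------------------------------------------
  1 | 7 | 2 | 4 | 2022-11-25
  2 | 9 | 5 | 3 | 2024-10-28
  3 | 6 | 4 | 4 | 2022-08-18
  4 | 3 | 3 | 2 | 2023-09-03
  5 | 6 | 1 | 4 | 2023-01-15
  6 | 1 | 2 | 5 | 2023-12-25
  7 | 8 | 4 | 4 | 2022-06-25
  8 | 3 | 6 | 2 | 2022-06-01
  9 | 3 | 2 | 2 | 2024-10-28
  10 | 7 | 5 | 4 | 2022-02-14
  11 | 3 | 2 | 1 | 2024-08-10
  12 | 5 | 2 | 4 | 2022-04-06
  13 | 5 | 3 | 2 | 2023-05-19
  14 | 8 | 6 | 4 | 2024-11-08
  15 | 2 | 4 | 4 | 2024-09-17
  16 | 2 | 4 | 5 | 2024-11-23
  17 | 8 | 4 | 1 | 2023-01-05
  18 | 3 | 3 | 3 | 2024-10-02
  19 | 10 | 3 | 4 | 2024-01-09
SELECT p.name, AVG(c.quantity) AS avg_quantity FROM orders c JOIN products p ON c.product_id = p.id GROUP BY p.id, p.name ORDER BY avg_quantity ASC

Execution result:
name | avg_quantity
Speaker | 2.75
Tablet | 3.00
Headphones | 3.20
Webcam | 3.50
Camera | 3.60
Keyboard | 4.00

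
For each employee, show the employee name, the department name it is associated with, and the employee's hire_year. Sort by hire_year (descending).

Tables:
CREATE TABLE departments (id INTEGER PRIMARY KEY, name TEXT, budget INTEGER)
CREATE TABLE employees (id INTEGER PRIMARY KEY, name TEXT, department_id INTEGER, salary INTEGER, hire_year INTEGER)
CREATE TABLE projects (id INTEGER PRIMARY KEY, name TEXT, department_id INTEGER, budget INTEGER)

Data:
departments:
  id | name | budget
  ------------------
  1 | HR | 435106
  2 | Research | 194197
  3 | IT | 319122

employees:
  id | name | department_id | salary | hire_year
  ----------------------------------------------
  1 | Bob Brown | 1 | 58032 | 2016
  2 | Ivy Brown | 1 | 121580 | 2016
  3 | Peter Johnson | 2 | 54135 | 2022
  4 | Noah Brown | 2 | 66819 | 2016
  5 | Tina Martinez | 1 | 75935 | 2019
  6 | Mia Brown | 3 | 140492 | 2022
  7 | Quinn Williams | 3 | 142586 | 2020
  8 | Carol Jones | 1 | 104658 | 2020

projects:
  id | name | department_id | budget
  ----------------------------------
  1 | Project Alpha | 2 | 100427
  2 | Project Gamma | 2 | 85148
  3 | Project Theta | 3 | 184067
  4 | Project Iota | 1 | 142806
SELECT c.name, p.name AS department, c.hire_year FROM employees c JOIN departments p ON c.department_id = p.id ORDER BY c.hire_year DESC

Execution result:
name | department | hire_year
Peter Johnson | Research | 2022
Mia Brown | IT | 2022
Quinn Williams | IT | 2020
Carol Jones | HR | 2020
Tina Martinez | HR | 2019
Bob Brown | HR | 2016
Ivy Brown | HR | 2016
Noah Brown | Research | 2016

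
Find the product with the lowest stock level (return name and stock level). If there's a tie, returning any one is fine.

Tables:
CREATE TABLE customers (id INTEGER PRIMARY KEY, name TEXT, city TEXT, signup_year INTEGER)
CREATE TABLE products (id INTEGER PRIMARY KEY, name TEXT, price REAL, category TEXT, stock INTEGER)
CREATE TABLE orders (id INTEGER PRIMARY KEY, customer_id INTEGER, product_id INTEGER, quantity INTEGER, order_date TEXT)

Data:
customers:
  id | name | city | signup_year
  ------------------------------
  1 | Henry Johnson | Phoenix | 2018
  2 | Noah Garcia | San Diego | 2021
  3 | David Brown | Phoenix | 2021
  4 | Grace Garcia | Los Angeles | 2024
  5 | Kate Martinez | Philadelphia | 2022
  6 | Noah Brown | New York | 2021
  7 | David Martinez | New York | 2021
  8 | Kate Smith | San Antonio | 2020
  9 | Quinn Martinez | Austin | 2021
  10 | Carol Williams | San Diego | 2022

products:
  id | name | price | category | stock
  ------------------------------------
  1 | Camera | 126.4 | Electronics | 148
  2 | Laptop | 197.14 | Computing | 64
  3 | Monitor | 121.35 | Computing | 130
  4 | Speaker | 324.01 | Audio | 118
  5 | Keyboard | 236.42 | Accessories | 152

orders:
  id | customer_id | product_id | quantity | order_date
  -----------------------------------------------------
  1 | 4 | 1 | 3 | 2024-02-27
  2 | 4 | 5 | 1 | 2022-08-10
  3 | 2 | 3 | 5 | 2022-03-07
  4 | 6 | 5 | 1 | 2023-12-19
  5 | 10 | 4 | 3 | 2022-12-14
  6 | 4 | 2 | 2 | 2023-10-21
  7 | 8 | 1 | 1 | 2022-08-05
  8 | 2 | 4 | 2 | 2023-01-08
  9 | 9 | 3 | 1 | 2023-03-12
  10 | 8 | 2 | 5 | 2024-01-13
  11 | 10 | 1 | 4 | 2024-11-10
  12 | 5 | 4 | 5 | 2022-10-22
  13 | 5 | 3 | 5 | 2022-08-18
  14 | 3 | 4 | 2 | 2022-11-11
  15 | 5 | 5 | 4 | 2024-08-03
SELECT name, stock FROM products ORDER BY stock ASC LIMIT 1

Execution result:
name | stock
Laptop | 64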